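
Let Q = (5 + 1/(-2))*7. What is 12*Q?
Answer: 378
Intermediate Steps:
Q = 63/2 (Q = (5 + 1*(-1/2))*7 = (5 - 1/2)*7 = (9/2)*7 = 63/2 ≈ 31.500)
12*Q = 12*(63/2) = 378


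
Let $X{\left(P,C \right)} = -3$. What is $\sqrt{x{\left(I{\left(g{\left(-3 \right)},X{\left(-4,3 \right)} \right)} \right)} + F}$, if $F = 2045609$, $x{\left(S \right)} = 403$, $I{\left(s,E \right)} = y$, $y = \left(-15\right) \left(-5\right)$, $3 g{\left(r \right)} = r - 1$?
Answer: $2 \sqrt{511503} \approx 1430.4$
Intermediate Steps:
$g{\left(r \right)} = - \frac{1}{3} + \frac{r}{3}$ ($g{\left(r \right)} = \frac{r - 1}{3} = \frac{-1 + r}{3} = - \frac{1}{3} + \frac{r}{3}$)
$y = 75$
$I{\left(s,E \right)} = 75$
$\sqrt{x{\left(I{\left(g{\left(-3 \right)},X{\left(-4,3 \right)} \right)} \right)} + F} = \sqrt{403 + 2045609} = \sqrt{2046012} = 2 \sqrt{511503}$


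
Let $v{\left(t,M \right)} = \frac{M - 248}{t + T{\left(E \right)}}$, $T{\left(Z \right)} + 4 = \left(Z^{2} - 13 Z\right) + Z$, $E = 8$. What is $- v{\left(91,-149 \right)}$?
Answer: $\frac{397}{55} \approx 7.2182$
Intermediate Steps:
$T{\left(Z \right)} = -4 + Z^{2} - 12 Z$ ($T{\left(Z \right)} = -4 + \left(\left(Z^{2} - 13 Z\right) + Z\right) = -4 + \left(Z^{2} - 12 Z\right) = -4 + Z^{2} - 12 Z$)
$v{\left(t,M \right)} = \frac{-248 + M}{-36 + t}$ ($v{\left(t,M \right)} = \frac{M - 248}{t - \left(100 - 64\right)} = \frac{-248 + M}{t - 36} = \frac{-248 + M}{-36 + t}$)
$- v{\left(91,-149 \right)} = - \frac{-248 - 149}{-36 + 91} = - \frac{-397}{55} = \left(-1\right) \left(- \frac{397}{55}\right) = \frac{397}{55}$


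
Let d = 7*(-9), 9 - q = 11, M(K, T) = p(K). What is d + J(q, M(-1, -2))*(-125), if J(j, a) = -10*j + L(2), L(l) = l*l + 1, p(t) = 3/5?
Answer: -3188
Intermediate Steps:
p(t) = 3/5 (p(t) = 3*(1/5) = 3/5)
M(K, T) = 3/5
L(l) = 1 + l**2 (L(l) = l**2 + 1 = 1 + l**2)
q = -2 (q = 9 - 1*11 = 9 - 11 = -2)
d = -63
J(j, a) = 5 - 10*j (J(j, a) = -10*j + (1 + 2**2) = -10*j + (1 + 4) = -10*j + 5 = 5 - 10*j)
d + J(q, M(-1, -2))*(-125) = -63 + (5 - 10*(-2))*(-125) = -63 + (5 + 20)*(-125) = -63 + 25*(-125) = -63 - 3125 = -3188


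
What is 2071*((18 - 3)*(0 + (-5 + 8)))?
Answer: 93195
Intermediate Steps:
2071*((18 - 3)*(0 + (-5 + 8))) = 2071*(15*(0 + 3)) = 2071*(15*3) = 2071*45 = 93195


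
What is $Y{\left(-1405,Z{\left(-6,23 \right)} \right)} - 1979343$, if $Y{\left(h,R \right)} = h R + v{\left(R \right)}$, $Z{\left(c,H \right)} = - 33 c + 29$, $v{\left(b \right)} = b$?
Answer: $-2298051$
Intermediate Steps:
$Z{\left(c,H \right)} = 29 - 33 c$
$Y{\left(h,R \right)} = R + R h$ ($Y{\left(h,R \right)} = h R + R = R h + R = R + R h$)
$Y{\left(-1405,Z{\left(-6,23 \right)} \right)} - 1979343 = \left(29 - -198\right) \left(1 - 1405\right) - 1979343 = \left(29 + 198\right) \left(-1404\right) - 1979343 = 227 \left(-1404\right) - 1979343 = -318708 - 1979343 = -2298051$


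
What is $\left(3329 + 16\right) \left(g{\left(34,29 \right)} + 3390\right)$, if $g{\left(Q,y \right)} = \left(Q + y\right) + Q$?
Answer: $11664015$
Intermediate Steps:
$g{\left(Q,y \right)} = y + 2 Q$
$\left(3329 + 16\right) \left(g{\left(34,29 \right)} + 3390\right) = \left(3329 + 16\right) \left(\left(29 + 2 \cdot 34\right) + 3390\right) = 3345 \left(\left(29 + 68\right) + 3390\right) = 3345 \left(97 + 3390\right) = 3345 \cdot 3487 = 11664015$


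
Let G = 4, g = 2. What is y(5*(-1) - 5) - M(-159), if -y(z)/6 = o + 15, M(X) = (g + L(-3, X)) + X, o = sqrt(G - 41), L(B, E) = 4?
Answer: 63 - 6*I*sqrt(37) ≈ 63.0 - 36.497*I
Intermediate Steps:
o = I*sqrt(37) (o = sqrt(4 - 41) = sqrt(-37) = I*sqrt(37) ≈ 6.0828*I)
M(X) = 6 + X (M(X) = (2 + 4) + X = 6 + X)
y(z) = -90 - 6*I*sqrt(37) (y(z) = -6*(I*sqrt(37) + 15) = -6*(15 + I*sqrt(37)) = -90 - 6*I*sqrt(37))
y(5*(-1) - 5) - M(-159) = (-90 - 6*I*sqrt(37)) - (6 - 159) = (-90 - 6*I*sqrt(37)) - 1*(-153) = (-90 - 6*I*sqrt(37)) + 153 = 63 - 6*I*sqrt(37)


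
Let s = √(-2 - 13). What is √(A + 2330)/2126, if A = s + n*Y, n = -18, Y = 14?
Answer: √(2078 + I*√15)/2126 ≈ 0.021442 + 1.9982e-5*I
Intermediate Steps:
s = I*√15 (s = √(-15) = I*√15 ≈ 3.873*I)
A = -252 + I*√15 (A = I*√15 - 18*14 = I*√15 - 252 = -252 + I*√15 ≈ -252.0 + 3.873*I)
√(A + 2330)/2126 = √((-252 + I*√15) + 2330)/2126 = √(2078 + I*√15)*(1/2126) = √(2078 + I*√15)/2126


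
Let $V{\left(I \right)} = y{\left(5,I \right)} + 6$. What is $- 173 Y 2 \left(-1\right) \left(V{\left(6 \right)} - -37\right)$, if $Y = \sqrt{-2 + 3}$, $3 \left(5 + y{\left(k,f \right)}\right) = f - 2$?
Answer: $\frac{40828}{3} \approx 13609.0$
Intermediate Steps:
$y{\left(k,f \right)} = - \frac{17}{3} + \frac{f}{3}$ ($y{\left(k,f \right)} = -5 + \frac{f - 2}{3} = -5 + \frac{-2 + f}{3} = -5 + \left(- \frac{2}{3} + \frac{f}{3}\right) = - \frac{17}{3} + \frac{f}{3}$)
$Y = 1$ ($Y = \sqrt{1} = 1$)
$V{\left(I \right)} = \frac{1}{3} + \frac{I}{3}$ ($V{\left(I \right)} = \left(- \frac{17}{3} + \frac{I}{3}\right) + 6 = \frac{1}{3} + \frac{I}{3}$)
$- 173 Y 2 \left(-1\right) \left(V{\left(6 \right)} - -37\right) = - 173 \cdot 1 \cdot 2 \left(-1\right) \left(\left(\frac{1}{3} + \frac{1}{3} \cdot 6\right) - -37\right) = - 173 \cdot 2 \left(-1\right) \left(\left(\frac{1}{3} + 2\right) + 37\right) = \left(-173\right) \left(-2\right) \left(\frac{7}{3} + 37\right) = 346 \cdot \frac{118}{3} = \frac{40828}{3}$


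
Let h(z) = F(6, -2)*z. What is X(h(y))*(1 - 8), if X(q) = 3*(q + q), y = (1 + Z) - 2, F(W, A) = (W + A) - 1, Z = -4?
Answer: 630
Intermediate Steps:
F(W, A) = -1 + A + W (F(W, A) = (A + W) - 1 = -1 + A + W)
y = -5 (y = (1 - 4) - 2 = -3 - 2 = -5)
h(z) = 3*z (h(z) = (-1 - 2 + 6)*z = 3*z)
X(q) = 6*q (X(q) = 3*(2*q) = 6*q)
X(h(y))*(1 - 8) = (6*(3*(-5)))*(1 - 8) = (6*(-15))*(-7) = -90*(-7) = 630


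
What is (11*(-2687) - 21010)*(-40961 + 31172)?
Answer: 495000363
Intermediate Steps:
(11*(-2687) - 21010)*(-40961 + 31172) = (-29557 - 21010)*(-9789) = -50567*(-9789) = 495000363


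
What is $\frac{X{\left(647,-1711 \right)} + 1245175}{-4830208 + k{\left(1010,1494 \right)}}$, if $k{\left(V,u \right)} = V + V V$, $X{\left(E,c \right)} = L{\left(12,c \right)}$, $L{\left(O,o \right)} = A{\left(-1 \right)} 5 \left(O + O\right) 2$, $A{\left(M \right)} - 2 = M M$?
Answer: $- \frac{1245895}{3809098} \approx -0.32708$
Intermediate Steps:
$A{\left(M \right)} = 2 + M^{2}$ ($A{\left(M \right)} = 2 + M M = 2 + M^{2}$)
$L{\left(O,o \right)} = 60 O$ ($L{\left(O,o \right)} = \left(2 + \left(-1\right)^{2}\right) 5 \left(O + O\right) 2 = \left(2 + 1\right) 5 \cdot 2 O 2 = 3 \cdot 10 O 2 = 30 O 2 = 60 O$)
$X{\left(E,c \right)} = 720$ ($X{\left(E,c \right)} = 60 \cdot 12 = 720$)
$k{\left(V,u \right)} = V + V^{2}$
$\frac{X{\left(647,-1711 \right)} + 1245175}{-4830208 + k{\left(1010,1494 \right)}} = \frac{720 + 1245175}{-4830208 + 1010 \left(1 + 1010\right)} = \frac{1245895}{-4830208 + 1010 \cdot 1011} = \frac{1245895}{-4830208 + 1021110} = \frac{1245895}{-3809098} = 1245895 \left(- \frac{1}{3809098}\right) = - \frac{1245895}{3809098}$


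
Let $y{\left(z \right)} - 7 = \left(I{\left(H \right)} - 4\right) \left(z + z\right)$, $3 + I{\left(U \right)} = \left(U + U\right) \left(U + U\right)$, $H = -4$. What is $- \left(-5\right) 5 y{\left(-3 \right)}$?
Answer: $-8375$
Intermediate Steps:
$I{\left(U \right)} = -3 + 4 U^{2}$ ($I{\left(U \right)} = -3 + \left(U + U\right) \left(U + U\right) = -3 + 2 U 2 U = -3 + 4 U^{2}$)
$y{\left(z \right)} = 7 + 114 z$ ($y{\left(z \right)} = 7 + \left(\left(-3 + 4 \left(-4\right)^{2}\right) - 4\right) \left(z + z\right) = 7 + \left(\left(-3 + 4 \cdot 16\right) - 4\right) 2 z = 7 + \left(\left(-3 + 64\right) - 4\right) 2 z = 7 + \left(61 - 4\right) 2 z = 7 + 57 \cdot 2 z = 7 + 114 z$)
$- \left(-5\right) 5 y{\left(-3 \right)} = - \left(-5\right) 5 \left(7 + 114 \left(-3\right)\right) = - \left(-25\right) \left(7 - 342\right) = - \left(-25\right) \left(-335\right) = \left(-1\right) 8375 = -8375$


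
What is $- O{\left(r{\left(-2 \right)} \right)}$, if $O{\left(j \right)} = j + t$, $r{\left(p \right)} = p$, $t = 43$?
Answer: $-41$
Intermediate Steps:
$O{\left(j \right)} = 43 + j$ ($O{\left(j \right)} = j + 43 = 43 + j$)
$- O{\left(r{\left(-2 \right)} \right)} = - (43 - 2) = \left(-1\right) 41 = -41$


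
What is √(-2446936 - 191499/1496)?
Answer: I*√11315223970/68 ≈ 1564.3*I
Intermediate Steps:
√(-2446936 - 191499/1496) = √(-2446936 - 231*829/1496) = √(-2446936 - 17409/136) = √(-332800705/136) = I*√11315223970/68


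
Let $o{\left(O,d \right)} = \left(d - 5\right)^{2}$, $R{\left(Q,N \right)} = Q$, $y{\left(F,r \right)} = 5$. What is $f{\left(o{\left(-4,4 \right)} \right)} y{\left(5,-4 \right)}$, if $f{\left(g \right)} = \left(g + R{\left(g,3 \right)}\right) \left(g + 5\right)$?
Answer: $60$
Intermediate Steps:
$o{\left(O,d \right)} = \left(-5 + d\right)^{2}$
$f{\left(g \right)} = 2 g \left(5 + g\right)$ ($f{\left(g \right)} = \left(g + g\right) \left(g + 5\right) = 2 g \left(5 + g\right)$)
$f{\left(o{\left(-4,4 \right)} \right)} y{\left(5,-4 \right)} = 2 \left(-5 + 4\right)^{2} \left(5 + \left(-5 + 4\right)^{2}\right) 5 = 2 \left(-1\right)^{2} \left(5 + \left(-1\right)^{2}\right) 5 = 2 \cdot 1 \left(5 + 1\right) 5 = 2 \cdot 1 \cdot 6 \cdot 5 = 12 \cdot 5 = 60$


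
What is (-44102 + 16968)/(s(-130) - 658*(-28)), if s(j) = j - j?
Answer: -13567/9212 ≈ -1.4728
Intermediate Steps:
s(j) = 0
(-44102 + 16968)/(s(-130) - 658*(-28)) = (-44102 + 16968)/(0 - 658*(-28)) = -27134/(0 + 18424) = -27134/18424 = -27134*1/18424 = -13567/9212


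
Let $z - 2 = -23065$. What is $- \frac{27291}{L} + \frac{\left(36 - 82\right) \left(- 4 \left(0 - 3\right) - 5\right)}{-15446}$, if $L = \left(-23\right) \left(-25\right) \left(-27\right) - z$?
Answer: $- \frac{209554775}{58215974} \approx -3.5996$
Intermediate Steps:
$z = -23063$ ($z = 2 - 23065 = -23063$)
$L = 7538$ ($L = \left(-23\right) \left(-25\right) \left(-27\right) - -23063 = 575 \left(-27\right) + 23063 = -15525 + 23063 = 7538$)
$- \frac{27291}{L} + \frac{\left(36 - 82\right) \left(- 4 \left(0 - 3\right) - 5\right)}{-15446} = - \frac{27291}{7538} + \frac{\left(36 - 82\right) \left(- 4 \left(0 - 3\right) - 5\right)}{-15446} = \left(-27291\right) \frac{1}{7538} + - 46 \left(\left(-4\right) \left(-3\right) - 5\right) \left(- \frac{1}{15446}\right) = - \frac{27291}{7538} + - 46 \left(12 - 5\right) \left(- \frac{1}{15446}\right) = - \frac{27291}{7538} + \left(-46\right) 7 \left(- \frac{1}{15446}\right) = - \frac{27291}{7538} - - \frac{161}{7723} = - \frac{27291}{7538} + \frac{161}{7723} = - \frac{209554775}{58215974}$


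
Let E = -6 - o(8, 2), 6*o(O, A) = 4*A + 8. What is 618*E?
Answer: -5356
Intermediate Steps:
o(O, A) = 4/3 + 2*A/3 (o(O, A) = (4*A + 8)/6 = (8 + 4*A)/6 = 4/3 + 2*A/3)
E = -26/3 (E = -6 - (4/3 + (2/3)*2) = -6 - (4/3 + 4/3) = -6 - 1*8/3 = -6 - 8/3 = -26/3 ≈ -8.6667)
618*E = 618*(-26/3) = -5356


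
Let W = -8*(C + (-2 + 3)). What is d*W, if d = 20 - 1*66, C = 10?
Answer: 4048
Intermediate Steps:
W = -88 (W = -8*(10 + (-2 + 3)) = -8*(10 + 1) = -8*11 = -88)
d = -46 (d = 20 - 66 = -46)
d*W = -46*(-88) = 4048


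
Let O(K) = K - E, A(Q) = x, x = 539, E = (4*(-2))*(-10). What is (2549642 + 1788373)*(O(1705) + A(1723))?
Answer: 9387464460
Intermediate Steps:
E = 80 (E = -8*(-10) = 80)
A(Q) = 539
O(K) = -80 + K (O(K) = K - 1*80 = K - 80 = -80 + K)
(2549642 + 1788373)*(O(1705) + A(1723)) = (2549642 + 1788373)*((-80 + 1705) + 539) = 4338015*(1625 + 539) = 4338015*2164 = 9387464460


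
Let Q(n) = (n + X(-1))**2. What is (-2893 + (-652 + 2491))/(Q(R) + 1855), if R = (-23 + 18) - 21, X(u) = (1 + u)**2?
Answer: -1054/2531 ≈ -0.41644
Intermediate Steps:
R = -26 (R = -5 - 21 = -26)
Q(n) = n**2 (Q(n) = (n + (1 - 1)**2)**2 = (n + 0**2)**2 = (n + 0)**2 = n**2)
(-2893 + (-652 + 2491))/(Q(R) + 1855) = (-2893 + (-652 + 2491))/((-26)**2 + 1855) = (-2893 + 1839)/(676 + 1855) = -1054/2531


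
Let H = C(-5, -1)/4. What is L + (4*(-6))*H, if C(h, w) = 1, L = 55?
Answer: 49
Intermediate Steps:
H = ¼ (H = 1/4 = 1*(¼) = ¼ ≈ 0.25000)
L + (4*(-6))*H = 55 + (4*(-6))*(¼) = 55 - 24*¼ = 55 - 6 = 49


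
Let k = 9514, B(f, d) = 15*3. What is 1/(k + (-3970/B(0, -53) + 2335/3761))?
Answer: 33849/319074167 ≈ 0.00010609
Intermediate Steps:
B(f, d) = 45
1/(k + (-3970/B(0, -53) + 2335/3761)) = 1/(9514 + (-3970/45 + 2335/3761)) = 1/(9514 + (-3970*1/45 + 2335*(1/3761))) = 1/(9514 + (-794/9 + 2335/3761)) = 1/(9514 - 2965219/33849) = 1/(319074167/33849) = 33849/319074167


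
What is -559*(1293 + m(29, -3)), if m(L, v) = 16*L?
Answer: -982163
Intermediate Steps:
-559*(1293 + m(29, -3)) = -559*(1293 + 16*29) = -559*(1293 + 464) = -559*1757 = -982163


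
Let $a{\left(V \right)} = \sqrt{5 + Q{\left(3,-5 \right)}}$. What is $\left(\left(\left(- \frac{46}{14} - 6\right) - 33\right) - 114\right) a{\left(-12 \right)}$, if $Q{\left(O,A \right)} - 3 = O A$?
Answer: $- \frac{1094 i \sqrt{7}}{7} \approx - 413.49 i$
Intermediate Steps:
$Q{\left(O,A \right)} = 3 + A O$ ($Q{\left(O,A \right)} = 3 + O A = 3 + A O$)
$a{\left(V \right)} = i \sqrt{7}$ ($a{\left(V \right)} = \sqrt{5 + \left(3 - 15\right)} = \sqrt{5 - 12} = \sqrt{-7} = i \sqrt{7}$)
$\left(\left(\left(- \frac{46}{14} - 6\right) - 33\right) - 114\right) a{\left(-12 \right)} = \left(\left(\left(- \frac{46}{14} - 6\right) - 33\right) - 114\right) i \sqrt{7} = \left(\left(\left(\left(-46\right) \frac{1}{14} - 6\right) - 33\right) - 114\right) i \sqrt{7} = \left(\left(\left(- \frac{23}{7} - 6\right) - 33\right) - 114\right) i \sqrt{7} = \left(\left(- \frac{65}{7} - 33\right) - 114\right) i \sqrt{7} = \left(- \frac{296}{7} - 114\right) i \sqrt{7} = - \frac{1094 i \sqrt{7}}{7}$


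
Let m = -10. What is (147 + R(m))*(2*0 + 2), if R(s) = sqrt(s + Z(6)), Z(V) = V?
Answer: 294 + 4*I ≈ 294.0 + 4.0*I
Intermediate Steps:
R(s) = sqrt(6 + s) (R(s) = sqrt(s + 6) = sqrt(6 + s))
(147 + R(m))*(2*0 + 2) = (147 + sqrt(6 - 10))*(2*0 + 2) = (147 + sqrt(-4))*(0 + 2) = (147 + 2*I)*2 = 294 + 4*I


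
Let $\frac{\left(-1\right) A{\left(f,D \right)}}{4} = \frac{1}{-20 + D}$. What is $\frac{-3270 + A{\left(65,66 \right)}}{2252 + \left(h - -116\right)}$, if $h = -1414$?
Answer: $- \frac{37606}{10971} \approx -3.4278$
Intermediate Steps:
$A{\left(f,D \right)} = - \frac{4}{-20 + D}$
$\frac{-3270 + A{\left(65,66 \right)}}{2252 + \left(h - -116\right)} = \frac{-3270 - \frac{4}{-20 + 66}}{2252 - 1298} = \frac{-3270 - \frac{4}{46}}{2252 + \left(-1414 + 116\right)} = \frac{-3270 - \frac{2}{23}}{2252 - 1298} = \frac{-3270 - \frac{2}{23}}{954} = \left(- \frac{75212}{23}\right) \frac{1}{954} = - \frac{37606}{10971}$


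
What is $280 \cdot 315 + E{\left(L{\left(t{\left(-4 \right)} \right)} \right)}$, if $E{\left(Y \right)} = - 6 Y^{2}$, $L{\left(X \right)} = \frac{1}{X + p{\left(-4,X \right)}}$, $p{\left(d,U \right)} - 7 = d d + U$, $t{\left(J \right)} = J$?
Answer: $\frac{6614998}{75} \approx 88200.0$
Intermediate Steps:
$p{\left(d,U \right)} = 7 + U + d^{2}$ ($p{\left(d,U \right)} = 7 + \left(d d + U\right) = 7 + \left(d^{2} + U\right) = 7 + \left(U + d^{2}\right) = 7 + U + d^{2}$)
$L{\left(X \right)} = \frac{1}{23 + 2 X}$ ($L{\left(X \right)} = \frac{1}{X + \left(7 + X + \left(-4\right)^{2}\right)} = \frac{1}{X + \left(7 + X + 16\right)} = \frac{1}{X + \left(23 + X\right)} = \frac{1}{23 + 2 X}$)
$280 \cdot 315 + E{\left(L{\left(t{\left(-4 \right)} \right)} \right)} = 280 \cdot 315 - 6 \left(\frac{1}{23 + 2 \left(-4\right)}\right)^{2} = 88200 - 6 \left(\frac{1}{23 - 8}\right)^{2} = 88200 - 6 \left(\frac{1}{15}\right)^{2} = 88200 - \frac{6}{225} = 88200 - \frac{2}{75} = \frac{6614998}{75}$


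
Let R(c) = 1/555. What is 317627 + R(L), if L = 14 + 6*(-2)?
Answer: 176282986/555 ≈ 3.1763e+5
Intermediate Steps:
L = 2 (L = 14 - 12 = 2)
R(c) = 1/555
317627 + R(L) = 317627 + 1/555 = 176282986/555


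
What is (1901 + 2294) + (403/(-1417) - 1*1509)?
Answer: 292743/109 ≈ 2685.7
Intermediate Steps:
(1901 + 2294) + (403/(-1417) - 1*1509) = 4195 + (403*(-1/1417) - 1509) = 4195 + (-31/109 - 1509) = 4195 - 164512/109 = 292743/109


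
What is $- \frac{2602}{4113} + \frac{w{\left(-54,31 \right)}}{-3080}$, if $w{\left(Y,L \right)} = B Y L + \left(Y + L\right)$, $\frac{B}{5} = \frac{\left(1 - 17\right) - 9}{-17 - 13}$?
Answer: $\frac{10384307}{6334020} \approx 1.6395$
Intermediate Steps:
$B = \frac{25}{6}$ ($B = 5 \frac{\left(1 - 17\right) - 9}{-17 - 13} = 5 \frac{\left(1 - 17\right) - 9}{-30} = 5 \left(-16 - 9\right) \left(- \frac{1}{30}\right) = 5 \left(\left(-25\right) \left(- \frac{1}{30}\right)\right) = 5 \cdot \frac{5}{6} = \frac{25}{6} \approx 4.1667$)
$w{\left(Y,L \right)} = L + Y + \frac{25 L Y}{6}$ ($w{\left(Y,L \right)} = \frac{25 Y}{6} L + \left(Y + L\right) = \frac{25 L Y}{6} + \left(L + Y\right) = L + Y + \frac{25 L Y}{6}$)
$- \frac{2602}{4113} + \frac{w{\left(-54,31 \right)}}{-3080} = - \frac{2602}{4113} + \frac{31 - 54 + \frac{25}{6} \cdot 31 \left(-54\right)}{-3080} = \left(-2602\right) \frac{1}{4113} + \left(31 - 54 - 6975\right) \left(- \frac{1}{3080}\right) = - \frac{2602}{4113} - - \frac{3499}{1540} = - \frac{2602}{4113} + \frac{3499}{1540} = \frac{10384307}{6334020}$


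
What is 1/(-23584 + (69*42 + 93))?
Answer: -1/20593 ≈ -4.8560e-5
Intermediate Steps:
1/(-23584 + (69*42 + 93)) = 1/(-23584 + (2898 + 93)) = 1/(-23584 + 2991) = 1/(-20593) = -1/20593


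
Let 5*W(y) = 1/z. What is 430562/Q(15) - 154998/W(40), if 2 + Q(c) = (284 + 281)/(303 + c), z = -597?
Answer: 32712582414/71 ≈ 4.6074e+8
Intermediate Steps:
Q(c) = -2 + 565/(303 + c) (Q(c) = -2 + (284 + 281)/(303 + c) = -2 + 565/(303 + c))
W(y) = -1/2985 (W(y) = (⅕)/(-597) = (⅕)*(-1/597) = -1/2985)
430562/Q(15) - 154998/W(40) = 430562/(((-41 - 2*15)/(303 + 15))) - 154998/(-1/2985) = 430562/(((-41 - 30)/318)) - 154998*(-2985) = 430562/(((1/318)*(-71))) + 462669030 = 430562/(-71/318) + 462669030 = 430562*(-318/71) + 462669030 = -136918716/71 + 462669030 = 32712582414/71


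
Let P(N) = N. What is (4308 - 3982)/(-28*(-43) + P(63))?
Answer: 326/1267 ≈ 0.25730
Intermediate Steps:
(4308 - 3982)/(-28*(-43) + P(63)) = (4308 - 3982)/(-28*(-43) + 63) = 326/(1204 + 63) = 326/1267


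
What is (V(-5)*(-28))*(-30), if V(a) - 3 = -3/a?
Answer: 3024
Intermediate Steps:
V(a) = 3 - 3/a
(V(-5)*(-28))*(-30) = ((3 - 3/(-5))*(-28))*(-30) = ((3 - 3*(-1/5))*(-28))*(-30) = ((3 + 3/5)*(-28))*(-30) = ((18/5)*(-28))*(-30) = -504/5*(-30) = 3024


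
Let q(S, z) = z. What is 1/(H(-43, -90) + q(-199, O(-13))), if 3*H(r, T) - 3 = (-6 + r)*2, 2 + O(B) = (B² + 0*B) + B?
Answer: 3/367 ≈ 0.0081744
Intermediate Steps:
O(B) = -2 + B + B² (O(B) = -2 + ((B² + 0*B) + B) = -2 + ((B² + 0) + B) = -2 + (B² + B) = -2 + (B + B²) = -2 + B + B²)
H(r, T) = -3 + 2*r/3 (H(r, T) = 1 + ((-6 + r)*2)/3 = 1 + (-12 + 2*r)/3 = 1 + (-4 + 2*r/3) = -3 + 2*r/3)
1/(H(-43, -90) + q(-199, O(-13))) = 1/((-3 + (⅔)*(-43)) + (-2 - 13 + (-13)²)) = 1/((-3 - 86/3) + (-2 - 13 + 169)) = 1/(-95/3 + 154) = 1/(367/3) = 3/367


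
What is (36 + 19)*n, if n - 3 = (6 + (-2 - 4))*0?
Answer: 165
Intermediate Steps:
n = 3 (n = 3 + (6 + (-2 - 4))*0 = 3 + (6 - 6)*0 = 3 + 0*0 = 3 + 0 = 3)
(36 + 19)*n = (36 + 19)*3 = 55*3 = 165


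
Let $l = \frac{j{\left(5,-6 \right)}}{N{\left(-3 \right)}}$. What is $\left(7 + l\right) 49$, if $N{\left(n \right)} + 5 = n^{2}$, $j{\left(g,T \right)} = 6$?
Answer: $\frac{833}{2} \approx 416.5$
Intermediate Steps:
$N{\left(n \right)} = -5 + n^{2}$
$l = \frac{3}{2}$ ($l = \frac{6}{-5 + \left(-3\right)^{2}} = \frac{6}{-5 + 9} = \frac{6}{4} = 6 \cdot \frac{1}{4} = \frac{3}{2} \approx 1.5$)
$\left(7 + l\right) 49 = \left(7 + \frac{3}{2}\right) 49 = \frac{17}{2} \cdot 49 = \frac{833}{2}$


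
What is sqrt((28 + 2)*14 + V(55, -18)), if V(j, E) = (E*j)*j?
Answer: I*sqrt(54030) ≈ 232.44*I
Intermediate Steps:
V(j, E) = E*j**2
sqrt((28 + 2)*14 + V(55, -18)) = sqrt((28 + 2)*14 - 18*55**2) = sqrt(30*14 - 18*3025) = sqrt(420 - 54450) = sqrt(-54030) = I*sqrt(54030)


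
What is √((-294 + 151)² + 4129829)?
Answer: 9*√51238 ≈ 2037.2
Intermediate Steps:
√((-294 + 151)² + 4129829) = √((-143)² + 4129829) = √(20449 + 4129829) = √4150278 = 9*√51238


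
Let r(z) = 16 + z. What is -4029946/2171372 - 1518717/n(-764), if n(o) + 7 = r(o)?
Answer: 1647328480247/819692930 ≈ 2009.7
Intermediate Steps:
n(o) = 9 + o (n(o) = -7 + (16 + o) = 9 + o)
-4029946/2171372 - 1518717/n(-764) = -4029946/2171372 - 1518717/(9 - 764) = -4029946*1/2171372 - 1518717/(-755) = -2014973/1085686 - 1518717*(-1/755) = -2014973/1085686 + 1518717/755 = 1647328480247/819692930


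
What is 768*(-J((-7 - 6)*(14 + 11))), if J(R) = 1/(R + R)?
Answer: 384/325 ≈ 1.1815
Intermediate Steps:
J(R) = 1/(2*R)
768*(-J((-7 - 6)*(14 + 11))) = 768*(-1/(2*((-7 - 6)*(14 + 11)))) = 768*(-1/(2*((-13*25)))) = 768*(-1/(2*(-325))) = 768*(-(-1)/(2*325)) = 768*(-1*(-1/650)) = 768*(1/650) = 384/325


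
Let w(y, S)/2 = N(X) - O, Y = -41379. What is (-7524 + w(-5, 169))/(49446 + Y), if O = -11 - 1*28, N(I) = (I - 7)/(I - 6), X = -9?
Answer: -111658/121005 ≈ -0.92276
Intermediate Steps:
N(I) = (-7 + I)/(-6 + I)
O = -39 (O = -11 - 28 = -39)
w(y, S) = 1202/15 (w(y, S) = 2*((-7 - 9)/(-6 - 9) - 1*(-39)) = 2*(-16/(-15) + 39) = 2*(-1/15*(-16) + 39) = 2*(16/15 + 39) = 2*(601/15) = 1202/15)
(-7524 + w(-5, 169))/(49446 + Y) = (-7524 + 1202/15)/(49446 - 41379) = -111658/15/8067 = -111658/15*1/8067 = -111658/121005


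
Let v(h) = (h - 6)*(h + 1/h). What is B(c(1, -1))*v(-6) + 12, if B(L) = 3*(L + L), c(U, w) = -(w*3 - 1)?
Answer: 1788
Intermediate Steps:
v(h) = (-6 + h)*(h + 1/h)
c(U, w) = 1 - 3*w (c(U, w) = -(3*w - 1) = -(-1 + 3*w) = 1 - 3*w)
B(L) = 6*L (B(L) = 3*(2*L) = 6*L)
B(c(1, -1))*v(-6) + 12 = (6*(1 - 3*(-1)))*(1 + (-6)**2 - 6*(-6) - 6/(-6)) + 12 = (6*(1 + 3))*(1 + 36 + 36 - 6*(-1/6)) + 12 = (6*4)*(1 + 36 + 36 + 1) + 12 = 24*74 + 12 = 1776 + 12 = 1788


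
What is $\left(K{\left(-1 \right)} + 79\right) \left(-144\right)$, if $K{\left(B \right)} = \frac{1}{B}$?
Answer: $-11232$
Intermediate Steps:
$\left(K{\left(-1 \right)} + 79\right) \left(-144\right) = \left(\frac{1}{-1} + 79\right) \left(-144\right) = \left(-1 + 79\right) \left(-144\right) = 78 \left(-144\right) = -11232$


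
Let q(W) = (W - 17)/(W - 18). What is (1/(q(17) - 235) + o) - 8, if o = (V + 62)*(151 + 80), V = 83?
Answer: 7869444/235 ≈ 33487.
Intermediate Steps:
q(W) = (-17 + W)/(-18 + W)
o = 33495 (o = (83 + 62)*(151 + 80) = 145*231 = 33495)
(1/(q(17) - 235) + o) - 8 = (1/((-17 + 17)/(-18 + 17) - 235) + 33495) - 8 = (1/(0/(-1) - 235) + 33495) - 8 = (1/(-1*0 - 235) + 33495) - 8 = (1/(0 - 235) + 33495) - 8 = (1/(-235) + 33495) - 8 = (-1/235 + 33495) - 8 = 7871324/235 - 8 = 7869444/235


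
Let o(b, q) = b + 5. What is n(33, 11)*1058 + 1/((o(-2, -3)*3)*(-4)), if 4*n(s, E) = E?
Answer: 104741/36 ≈ 2909.5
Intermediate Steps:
n(s, E) = E/4
o(b, q) = 5 + b
n(33, 11)*1058 + 1/((o(-2, -3)*3)*(-4)) = ((¼)*11)*1058 + 1/(((5 - 2)*3)*(-4)) = (11/4)*1058 + 1/((3*3)*(-4)) = 5819/2 + 1/(9*(-4)) = 5819/2 + 1/(-36) = 5819/2 - 1/36 = 104741/36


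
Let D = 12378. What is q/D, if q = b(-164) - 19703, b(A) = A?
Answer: -19867/12378 ≈ -1.6050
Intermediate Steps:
q = -19867 (q = -164 - 19703 = -19867)
q/D = -19867/12378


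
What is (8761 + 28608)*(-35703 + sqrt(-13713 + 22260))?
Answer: -1334185407 + 37369*sqrt(8547) ≈ -1.3307e+9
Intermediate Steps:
(8761 + 28608)*(-35703 + sqrt(-13713 + 22260)) = 37369*(-35703 + sqrt(8547)) = -1334185407 + 37369*sqrt(8547)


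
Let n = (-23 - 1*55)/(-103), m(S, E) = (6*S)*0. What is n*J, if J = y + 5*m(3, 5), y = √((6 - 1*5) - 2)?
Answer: 78*I/103 ≈ 0.75728*I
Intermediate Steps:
m(S, E) = 0
n = 78/103 (n = (-23 - 55)*(-1/103) = -78*(-1/103) = 78/103 ≈ 0.75728)
y = I (y = √((6 - 5) - 2) = √(1 - 2) = √(-1) = I ≈ 1.0*I)
J = I (J = I + 5*0 = I + 0 = I ≈ 1.0*I)
n*J = 78*I/103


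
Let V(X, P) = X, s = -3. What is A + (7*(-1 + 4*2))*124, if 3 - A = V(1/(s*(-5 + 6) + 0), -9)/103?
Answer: 1878412/309 ≈ 6079.0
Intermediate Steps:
A = 928/309 (A = 3 - 1/((-3*(-5 + 6) + 0)*103) = 3 - 1/((-3*1 + 0)*103) = 3 - 1/((-3 + 0)*103) = 3 - 1/((-3)*103) = 3 - (-1)/(3*103) = 3 - 1*(-1/309) = 3 + 1/309 = 928/309 ≈ 3.0032)
A + (7*(-1 + 4*2))*124 = 928/309 + (7*(-1 + 4*2))*124 = 928/309 + (7*(-1 + 8))*124 = 928/309 + (7*7)*124 = 928/309 + 49*124 = 928/309 + 6076 = 1878412/309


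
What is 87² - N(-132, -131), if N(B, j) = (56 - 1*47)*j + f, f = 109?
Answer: 8639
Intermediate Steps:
N(B, j) = 109 + 9*j (N(B, j) = (56 - 1*47)*j + 109 = (56 - 47)*j + 109 = 9*j + 109 = 109 + 9*j)
87² - N(-132, -131) = 87² - (109 + 9*(-131)) = 7569 - (109 - 1179) = 7569 - 1*(-1070) = 7569 + 1070 = 8639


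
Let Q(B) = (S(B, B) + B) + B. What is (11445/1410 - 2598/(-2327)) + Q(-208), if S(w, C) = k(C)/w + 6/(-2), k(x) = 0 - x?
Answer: -89850247/218738 ≈ -410.77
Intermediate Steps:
k(x) = -x
S(w, C) = -3 - C/w (S(w, C) = (-C)/w + 6/(-2) = -C/w + 6*(-½) = -C/w - 3 = -3 - C/w)
Q(B) = -4 + 2*B (Q(B) = ((-3 - B/B) + B) + B = ((-3 - 1) + B) + B = (-4 + B) + B = -4 + 2*B)
(11445/1410 - 2598/(-2327)) + Q(-208) = (11445/1410 - 2598/(-2327)) + (-4 + 2*(-208)) = (11445*(1/1410) - 2598*(-1/2327)) + (-4 - 416) = (763/94 + 2598/2327) - 420 = 2019713/218738 - 420 = -89850247/218738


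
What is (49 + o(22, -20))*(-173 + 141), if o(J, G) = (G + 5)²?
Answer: -8768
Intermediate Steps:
o(J, G) = (5 + G)²
(49 + o(22, -20))*(-173 + 141) = (49 + (5 - 20)²)*(-173 + 141) = (49 + (-15)²)*(-32) = (49 + 225)*(-32) = 274*(-32) = -8768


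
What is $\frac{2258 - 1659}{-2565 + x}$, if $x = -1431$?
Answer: $- \frac{599}{3996} \approx -0.1499$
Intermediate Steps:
$\frac{2258 - 1659}{-2565 + x} = \frac{2258 - 1659}{-2565 - 1431} = \frac{599}{-3996} = 599 \left(- \frac{1}{3996}\right) = - \frac{599}{3996}$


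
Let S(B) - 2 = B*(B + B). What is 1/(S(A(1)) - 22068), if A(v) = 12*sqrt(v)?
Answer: -1/21778 ≈ -4.5918e-5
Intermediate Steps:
S(B) = 2 + 2*B**2 (S(B) = 2 + B*(B + B) = 2 + B*(2*B) = 2 + 2*B**2)
1/(S(A(1)) - 22068) = 1/((2 + 2*(12*sqrt(1))**2) - 22068) = 1/((2 + 2*(12*1)**2) - 22068) = 1/((2 + 2*12**2) - 22068) = 1/((2 + 2*144) - 22068) = 1/((2 + 288) - 22068) = 1/(290 - 22068) = 1/(-21778) = -1/21778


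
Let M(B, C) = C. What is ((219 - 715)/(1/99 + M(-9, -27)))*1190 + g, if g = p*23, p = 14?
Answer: 3705884/167 ≈ 22191.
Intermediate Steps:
g = 322 (g = 14*23 = 322)
((219 - 715)/(1/99 + M(-9, -27)))*1190 + g = ((219 - 715)/(1/99 - 27))*1190 + 322 = -496/(1/99 - 27)*1190 + 322 = -496/(-2672/99)*1190 + 322 = -496*(-99/2672)*1190 + 322 = (3069/167)*1190 + 322 = 3652110/167 + 322 = 3705884/167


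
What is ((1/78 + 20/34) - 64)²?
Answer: 7067260489/1758276 ≈ 4019.4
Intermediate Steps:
((1/78 + 20/34) - 64)² = ((1*(1/78) + 20*(1/34)) - 64)² = ((1/78 + 10/17) - 64)² = (797/1326 - 64)² = (-84067/1326)² = 7067260489/1758276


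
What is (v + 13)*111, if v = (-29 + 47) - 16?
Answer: 1665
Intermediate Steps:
v = 2 (v = 18 - 16 = 2)
(v + 13)*111 = (2 + 13)*111 = 15*111 = 1665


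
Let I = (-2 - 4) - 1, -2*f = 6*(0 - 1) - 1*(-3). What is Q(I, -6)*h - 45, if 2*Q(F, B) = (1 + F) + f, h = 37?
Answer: -513/4 ≈ -128.25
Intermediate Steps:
f = 3/2 (f = -(6*(0 - 1) - 1*(-3))/2 = -(6*(-1) + 3)/2 = -(-6 + 3)/2 = -1/2*(-3) = 3/2 ≈ 1.5000)
I = -7 (I = -6 - 1 = -7)
Q(F, B) = 5/4 + F/2 (Q(F, B) = ((1 + F) + 3/2)/2 = (5/2 + F)/2 = 5/4 + F/2)
Q(I, -6)*h - 45 = (5/4 + (1/2)*(-7))*37 - 45 = (5/4 - 7/2)*37 - 45 = -9/4*37 - 45 = -333/4 - 45 = -513/4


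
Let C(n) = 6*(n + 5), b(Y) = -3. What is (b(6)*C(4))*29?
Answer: -4698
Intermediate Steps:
C(n) = 30 + 6*n (C(n) = 6*(5 + n) = 30 + 6*n)
(b(6)*C(4))*29 = -3*(30 + 6*4)*29 = -3*(30 + 24)*29 = -3*54*29 = -162*29 = -4698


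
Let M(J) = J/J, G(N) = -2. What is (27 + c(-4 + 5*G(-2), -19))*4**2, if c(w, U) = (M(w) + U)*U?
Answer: 5904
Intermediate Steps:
M(J) = 1
c(w, U) = U*(1 + U) (c(w, U) = (1 + U)*U = U*(1 + U))
(27 + c(-4 + 5*G(-2), -19))*4**2 = (27 - 19*(1 - 19))*4**2 = (27 - 19*(-18))*16 = (27 + 342)*16 = 369*16 = 5904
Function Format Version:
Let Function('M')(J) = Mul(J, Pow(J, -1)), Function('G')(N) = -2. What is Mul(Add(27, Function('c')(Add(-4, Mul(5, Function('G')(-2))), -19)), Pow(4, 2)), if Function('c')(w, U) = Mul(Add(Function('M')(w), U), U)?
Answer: 5904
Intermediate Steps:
Function('M')(J) = 1
Function('c')(w, U) = Mul(U, Add(1, U)) (Function('c')(w, U) = Mul(Add(1, U), U) = Mul(U, Add(1, U)))
Mul(Add(27, Function('c')(Add(-4, Mul(5, Function('G')(-2))), -19)), Pow(4, 2)) = Mul(Add(27, Mul(-19, Add(1, -19))), Pow(4, 2)) = Mul(Add(27, Mul(-19, -18)), 16) = Mul(Add(27, 342), 16) = Mul(369, 16) = 5904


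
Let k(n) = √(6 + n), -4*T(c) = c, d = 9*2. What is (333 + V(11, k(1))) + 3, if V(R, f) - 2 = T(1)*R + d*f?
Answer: 1341/4 + 18*√7 ≈ 382.87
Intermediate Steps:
d = 18
T(c) = -c/4
V(R, f) = 2 + 18*f - R/4 (V(R, f) = 2 + ((-¼*1)*R + 18*f) = 2 + (-R/4 + 18*f) = 2 + (18*f - R/4) = 2 + 18*f - R/4)
(333 + V(11, k(1))) + 3 = (333 + (2 + 18*√(6 + 1) - ¼*11)) + 3 = (333 + (2 + 18*√7 - 11/4)) + 3 = (333 + (-¾ + 18*√7)) + 3 = (1329/4 + 18*√7) + 3 = 1341/4 + 18*√7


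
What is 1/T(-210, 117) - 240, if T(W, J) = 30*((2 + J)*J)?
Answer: -100245599/417690 ≈ -240.00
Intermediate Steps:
T(W, J) = 30*J*(2 + J) (T(W, J) = 30*(J*(2 + J)) = 30*J*(2 + J))
1/T(-210, 117) - 240 = 1/(30*117*(2 + 117)) - 240 = 1/(30*117*119) - 240 = 1/417690 - 240 = -100245599/417690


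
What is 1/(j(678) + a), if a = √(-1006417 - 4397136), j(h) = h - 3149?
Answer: -2471/11509394 - I*√5403553/11509394 ≈ -0.00021469 - 0.00020197*I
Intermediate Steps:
j(h) = -3149 + h
a = I*√5403553 (a = √(-5403553) = I*√5403553 ≈ 2324.6*I)
1/(j(678) + a) = 1/((-3149 + 678) + I*√5403553) = 1/(-2471 + I*√5403553)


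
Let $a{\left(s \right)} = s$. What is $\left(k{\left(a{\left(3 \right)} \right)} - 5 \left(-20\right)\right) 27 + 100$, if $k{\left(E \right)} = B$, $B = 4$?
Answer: $2908$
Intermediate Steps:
$k{\left(E \right)} = 4$
$\left(k{\left(a{\left(3 \right)} \right)} - 5 \left(-20\right)\right) 27 + 100 = \left(4 - 5 \left(-20\right)\right) 27 + 100 = \left(4 - -100\right) 27 + 100 = \left(4 + 100\right) 27 + 100 = 104 \cdot 27 + 100 = 2808 + 100 = 2908$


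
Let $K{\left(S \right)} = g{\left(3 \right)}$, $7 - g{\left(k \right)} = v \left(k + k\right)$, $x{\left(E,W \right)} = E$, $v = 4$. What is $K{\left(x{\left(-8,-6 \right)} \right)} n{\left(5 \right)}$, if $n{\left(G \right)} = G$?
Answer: $-85$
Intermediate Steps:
$g{\left(k \right)} = 7 - 8 k$ ($g{\left(k \right)} = 7 - 4 \left(k + k\right) = 7 - 4 \cdot 2 k = 7 - 8 k$)
$K{\left(S \right)} = -17$ ($K{\left(S \right)} = 7 - 24 = -17$)
$K{\left(x{\left(-8,-6 \right)} \right)} n{\left(5 \right)} = \left(-17\right) 5 = -85$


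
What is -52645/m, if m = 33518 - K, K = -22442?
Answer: -10529/11192 ≈ -0.94076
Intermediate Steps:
m = 55960 (m = 33518 - 1*(-22442) = 33518 + 22442 = 55960)
-52645/m = -52645/55960 = -52645*1/55960 = -10529/11192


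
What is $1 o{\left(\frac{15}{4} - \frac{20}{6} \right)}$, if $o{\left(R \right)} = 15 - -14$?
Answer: $29$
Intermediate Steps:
$o{\left(R \right)} = 29$ ($o{\left(R \right)} = 15 + 14 = 29$)
$1 o{\left(\frac{15}{4} - \frac{20}{6} \right)} = 1 \cdot 29 = 29$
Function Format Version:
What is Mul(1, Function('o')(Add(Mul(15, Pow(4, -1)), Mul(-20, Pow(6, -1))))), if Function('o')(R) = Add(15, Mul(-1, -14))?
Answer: 29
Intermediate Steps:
Function('o')(R) = 29 (Function('o')(R) = Add(15, 14) = 29)
Mul(1, Function('o')(Add(Mul(15, Pow(4, -1)), Mul(-20, Pow(6, -1))))) = Mul(1, 29) = 29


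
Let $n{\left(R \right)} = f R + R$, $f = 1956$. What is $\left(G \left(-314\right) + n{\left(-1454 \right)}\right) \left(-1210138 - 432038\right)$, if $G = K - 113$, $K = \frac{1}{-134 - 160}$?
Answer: $\frac{226110805632960}{49} \approx 4.6145 \cdot 10^{12}$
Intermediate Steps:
$K = - \frac{1}{294}$ ($K = \frac{1}{-294} = - \frac{1}{294} \approx -0.0034014$)
$G = - \frac{33223}{294}$ ($G = - \frac{1}{294} - 113 = - \frac{33223}{294} \approx -113.0$)
$n{\left(R \right)} = 1957 R$ ($n{\left(R \right)} = 1956 R + R = 1957 R$)
$\left(G \left(-314\right) + n{\left(-1454 \right)}\right) \left(-1210138 - 432038\right) = \left(\left(- \frac{33223}{294}\right) \left(-314\right) + 1957 \left(-1454\right)\right) \left(-1210138 - 432038\right) = \left(\frac{5216011}{147} - 2845478\right) \left(-1642176\right) = \left(- \frac{413069255}{147}\right) \left(-1642176\right) = \frac{226110805632960}{49}$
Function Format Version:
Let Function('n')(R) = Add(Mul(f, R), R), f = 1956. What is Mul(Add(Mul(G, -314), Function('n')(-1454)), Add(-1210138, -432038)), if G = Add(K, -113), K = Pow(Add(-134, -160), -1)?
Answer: Rational(226110805632960, 49) ≈ 4.6145e+12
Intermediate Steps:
K = Rational(-1, 294) (K = Pow(-294, -1) = Rational(-1, 294) ≈ -0.0034014)
G = Rational(-33223, 294) (G = Add(Rational(-1, 294), -113) = Rational(-33223, 294) ≈ -113.00)
Function('n')(R) = Mul(1957, R) (Function('n')(R) = Add(Mul(1956, R), R) = Mul(1957, R))
Mul(Add(Mul(G, -314), Function('n')(-1454)), Add(-1210138, -432038)) = Mul(Add(Mul(Rational(-33223, 294), -314), Mul(1957, -1454)), Add(-1210138, -432038)) = Mul(Add(Rational(5216011, 147), -2845478), -1642176) = Mul(Rational(-413069255, 147), -1642176) = Rational(226110805632960, 49)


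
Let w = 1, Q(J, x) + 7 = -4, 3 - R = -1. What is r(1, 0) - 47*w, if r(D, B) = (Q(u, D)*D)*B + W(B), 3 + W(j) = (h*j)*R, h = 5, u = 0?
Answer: -50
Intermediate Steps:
R = 4 (R = 3 - 1*(-1) = 3 + 1 = 4)
Q(J, x) = -11 (Q(J, x) = -7 - 4 = -11)
W(j) = -3 + 20*j (W(j) = -3 + (5*j)*4 = -3 + 20*j)
r(D, B) = -3 + 20*B - 11*B*D (r(D, B) = (-11*D)*B + (-3 + 20*B) = -11*B*D + (-3 + 20*B) = -3 + 20*B - 11*B*D)
r(1, 0) - 47*w = (-3 + 20*0 - 11*0*1) - 47*1 = (-3 + 0 + 0) - 47 = -3 - 47 = -50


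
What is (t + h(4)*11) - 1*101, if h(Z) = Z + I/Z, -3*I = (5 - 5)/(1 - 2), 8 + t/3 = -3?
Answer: -90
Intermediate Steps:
t = -33 (t = -24 + 3*(-3) = -24 - 9 = -33)
I = 0 (I = -(5 - 5)/(3*(1 - 2)) = -0/(-1) = -0*(-1) = -1/3*0 = 0)
h(Z) = Z (h(Z) = Z + 0/Z = Z + 0 = Z)
(t + h(4)*11) - 1*101 = (-33 + 4*11) - 1*101 = (-33 + 44) - 101 = 11 - 101 = -90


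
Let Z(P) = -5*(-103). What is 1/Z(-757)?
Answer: 1/515 ≈ 0.0019417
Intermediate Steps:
Z(P) = 515
1/Z(-757) = 1/515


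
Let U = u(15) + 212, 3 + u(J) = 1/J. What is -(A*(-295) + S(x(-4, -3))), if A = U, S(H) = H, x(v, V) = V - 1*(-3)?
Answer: 185024/3 ≈ 61675.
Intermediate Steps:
u(J) = -3 + 1/J
x(v, V) = 3 + V (x(v, V) = V + 3 = 3 + V)
U = 3136/15 (U = (-3 + 1/15) + 212 = -44/15 + 212 = 3136/15 ≈ 209.07)
A = 3136/15 ≈ 209.07
-(A*(-295) + S(x(-4, -3))) = -((3136/15)*(-295) + (3 - 3)) = -(-185024/3 + 0) = -1*(-185024/3) = 185024/3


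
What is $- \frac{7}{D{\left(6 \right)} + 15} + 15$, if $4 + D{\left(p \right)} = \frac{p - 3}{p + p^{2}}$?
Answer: $\frac{2227}{155} \approx 14.368$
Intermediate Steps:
$D{\left(p \right)} = -4 + \frac{-3 + p}{p + p^{2}}$ ($D{\left(p \right)} = -4 + \frac{p - 3}{p + p^{2}} = -4 + \frac{-3 + p}{p + p^{2}}$)
$- \frac{7}{D{\left(6 \right)} + 15} + 15 = - \frac{7}{\frac{-3 - 4 \cdot 6^{2} - 18}{6 \left(1 + 6\right)} + 15} + 15 = - \frac{7}{\frac{-3 - 144 - 18}{6 \cdot 7} + 15} + 15 = - \frac{7}{\frac{1}{6} \cdot \frac{1}{7} \left(-3 - 144 - 18\right) + 15} + 15 = - \frac{7}{\frac{1}{6} \cdot \frac{1}{7} \left(-165\right) + 15} + 15 = - \frac{7}{- \frac{55}{14} + 15} + 15 = - \frac{7}{\frac{155}{14}} + 15 = \left(-7\right) \frac{14}{155} + 15 = - \frac{98}{155} + 15 = \frac{2227}{155}$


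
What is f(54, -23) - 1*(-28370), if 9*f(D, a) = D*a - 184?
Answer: 253904/9 ≈ 28212.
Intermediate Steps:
f(D, a) = -184/9 + D*a/9 (f(D, a) = (D*a - 184)/9 = (-184 + D*a)/9 = -184/9 + D*a/9)
f(54, -23) - 1*(-28370) = (-184/9 + (⅑)*54*(-23)) - 1*(-28370) = (-184/9 - 138) + 28370 = -1426/9 + 28370 = 253904/9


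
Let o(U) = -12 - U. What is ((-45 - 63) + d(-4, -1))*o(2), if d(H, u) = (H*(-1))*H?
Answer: 1736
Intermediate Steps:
d(H, u) = -H² (d(H, u) = (-H)*H = -H²)
((-45 - 63) + d(-4, -1))*o(2) = ((-45 - 63) - 1*(-4)²)*(-12 - 1*2) = (-108 - 1*16)*(-12 - 2) = (-108 - 16)*(-14) = -124*(-14) = 1736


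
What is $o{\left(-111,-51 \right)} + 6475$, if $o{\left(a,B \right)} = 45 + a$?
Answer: $6409$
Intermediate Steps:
$o{\left(-111,-51 \right)} + 6475 = \left(45 - 111\right) + 6475 = -66 + 6475 = 6409$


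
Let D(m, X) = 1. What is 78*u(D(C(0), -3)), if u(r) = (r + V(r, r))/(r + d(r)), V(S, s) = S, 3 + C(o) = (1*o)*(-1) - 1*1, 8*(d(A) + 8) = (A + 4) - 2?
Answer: -1248/53 ≈ -23.547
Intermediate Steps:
d(A) = -31/4 + A/8 (d(A) = -8 + ((A + 4) - 2)/8 = -8 + ((4 + A) - 2)/8 = -8 + (2 + A)/8 = -8 + (¼ + A/8) = -31/4 + A/8)
C(o) = -4 - o (C(o) = -3 + ((1*o)*(-1) - 1*1) = -3 + (o*(-1) - 1) = -3 + (-o - 1) = -3 + (-1 - o) = -4 - o)
u(r) = 2*r/(-31/4 + 9*r/8) (u(r) = (r + r)/(r + (-31/4 + r/8)) = (2*r)/(-31/4 + 9*r/8) = 2*r/(-31/4 + 9*r/8))
78*u(D(C(0), -3)) = 78*(16*1/(-62 + 9*1)) = 78*(16*1/(-62 + 9)) = 78*(16*1/(-53)) = 78*(16*1*(-1/53)) = 78*(-16/53) = -1248/53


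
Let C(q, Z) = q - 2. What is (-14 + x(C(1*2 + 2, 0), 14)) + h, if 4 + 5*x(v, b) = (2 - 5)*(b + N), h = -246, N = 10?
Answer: -1376/5 ≈ -275.20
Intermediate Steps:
C(q, Z) = -2 + q
x(v, b) = -34/5 - 3*b/5 (x(v, b) = -4/5 + ((2 - 5)*(b + 10))/5 = -4/5 + (-3*(10 + b))/5 = -4/5 + (-30 - 3*b)/5 = -4/5 + (-6 - 3*b/5) = -34/5 - 3*b/5)
(-14 + x(C(1*2 + 2, 0), 14)) + h = (-14 + (-34/5 - 3/5*14)) - 246 = (-14 + (-34/5 - 42/5)) - 246 = (-14 - 76/5) - 246 = -146/5 - 246 = -1376/5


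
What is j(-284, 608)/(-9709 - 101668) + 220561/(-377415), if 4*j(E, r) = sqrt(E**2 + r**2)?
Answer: -220561/377415 - sqrt(28145)/111377 ≈ -0.58591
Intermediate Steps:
j(E, r) = sqrt(E**2 + r**2)/4
j(-284, 608)/(-9709 - 101668) + 220561/(-377415) = (sqrt((-284)**2 + 608**2)/4)/(-9709 - 101668) + 220561/(-377415) = (sqrt(80656 + 369664)/4)/(-111377) + 220561*(-1/377415) = (sqrt(450320)/4)*(-1/111377) - 220561/377415 = ((4*sqrt(28145))/4)*(-1/111377) - 220561/377415 = sqrt(28145)*(-1/111377) - 220561/377415 = -sqrt(28145)/111377 - 220561/377415 = -220561/377415 - sqrt(28145)/111377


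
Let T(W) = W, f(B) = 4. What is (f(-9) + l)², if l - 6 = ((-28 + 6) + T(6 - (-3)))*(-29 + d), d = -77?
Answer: 1926544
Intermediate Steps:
l = 1384 (l = 6 + ((-28 + 6) + (6 - (-3)))*(-29 - 77) = 6 + (-22 + (6 - 1*(-3)))*(-106) = 6 + (-22 + (6 + 3))*(-106) = 6 + (-22 + 9)*(-106) = 6 - 13*(-106) = 6 + 1378 = 1384)
(f(-9) + l)² = (4 + 1384)² = 1388² = 1926544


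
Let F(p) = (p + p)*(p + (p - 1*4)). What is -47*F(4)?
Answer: -1504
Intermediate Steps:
F(p) = 2*p*(-4 + 2*p) (F(p) = (2*p)*(p + (p - 4)) = (2*p)*(p + (-4 + p)) = (2*p)*(-4 + 2*p) = 2*p*(-4 + 2*p))
-47*F(4) = -188*4*(-2 + 4) = -188*4*2 = -47*32 = -1504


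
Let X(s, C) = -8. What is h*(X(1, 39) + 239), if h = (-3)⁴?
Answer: 18711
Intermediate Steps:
h = 81
h*(X(1, 39) + 239) = 81*(-8 + 239) = 81*231 = 18711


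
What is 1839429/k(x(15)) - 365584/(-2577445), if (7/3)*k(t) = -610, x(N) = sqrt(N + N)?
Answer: -2212434702241/314448290 ≈ -7035.9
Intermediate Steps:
x(N) = sqrt(2)*sqrt(N) (x(N) = sqrt(2*N) = sqrt(2)*sqrt(N))
k(t) = -1830/7 (k(t) = (3/7)*(-610) = -1830/7)
1839429/k(x(15)) - 365584/(-2577445) = 1839429/(-1830/7) - 365584/(-2577445) = 1839429*(-7/1830) - 365584*(-1/2577445) = -4292001/610 + 365584/2577445 = -2212434702241/314448290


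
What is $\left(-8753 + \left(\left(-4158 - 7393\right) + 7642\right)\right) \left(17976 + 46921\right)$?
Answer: $-821725814$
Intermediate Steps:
$\left(-8753 + \left(\left(-4158 - 7393\right) + 7642\right)\right) \left(17976 + 46921\right) = \left(-8753 + \left(-11551 + 7642\right)\right) 64897 = \left(-8753 - 3909\right) 64897 = \left(-12662\right) 64897 = -821725814$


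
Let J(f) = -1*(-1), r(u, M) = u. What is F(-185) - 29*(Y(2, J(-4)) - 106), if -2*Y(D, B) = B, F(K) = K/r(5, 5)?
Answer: 6103/2 ≈ 3051.5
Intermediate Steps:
J(f) = 1
F(K) = K/5
Y(D, B) = -B/2
F(-185) - 29*(Y(2, J(-4)) - 106) = (⅕)*(-185) - 29*(-½*1 - 106) = -37 - 29*(-½ - 106) = -37 - 29*(-213/2) = -37 + 6177/2 = 6103/2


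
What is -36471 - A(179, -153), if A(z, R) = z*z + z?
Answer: -68691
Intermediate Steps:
A(z, R) = z + z² (A(z, R) = z² + z = z + z²)
-36471 - A(179, -153) = -36471 - 179*(1 + 179) = -36471 - 179*180 = -36471 - 1*32220 = -36471 - 32220 = -68691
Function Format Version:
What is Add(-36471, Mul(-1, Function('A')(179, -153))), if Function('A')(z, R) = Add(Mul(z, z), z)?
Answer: -68691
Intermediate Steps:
Function('A')(z, R) = Add(z, Pow(z, 2)) (Function('A')(z, R) = Add(Pow(z, 2), z) = Add(z, Pow(z, 2)))
Add(-36471, Mul(-1, Function('A')(179, -153))) = Add(-36471, Mul(-1, Mul(179, Add(1, 179)))) = Add(-36471, Mul(-1, Mul(179, 180))) = Add(-36471, Mul(-1, 32220)) = Add(-36471, -32220) = -68691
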